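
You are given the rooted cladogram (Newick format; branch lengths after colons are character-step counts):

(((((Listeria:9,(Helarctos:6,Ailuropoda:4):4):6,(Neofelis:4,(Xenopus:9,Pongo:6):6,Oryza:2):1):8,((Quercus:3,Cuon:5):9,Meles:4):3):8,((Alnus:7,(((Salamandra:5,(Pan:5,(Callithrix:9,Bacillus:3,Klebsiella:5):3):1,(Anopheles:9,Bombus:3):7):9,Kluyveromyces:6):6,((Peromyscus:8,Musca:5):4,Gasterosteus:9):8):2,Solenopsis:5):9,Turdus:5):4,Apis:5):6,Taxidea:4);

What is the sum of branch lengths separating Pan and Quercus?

59

The path runs Pan → … → MRCA → … → Quercus; the MRCA is the node subtending ((((Listeria,(Helarctos,Ailuropoda)),(Neofelis,(Xenopus,Pongo),Oryza)),((Quercus,Cuon),Meles)),((Alnus,(((Salamandra,(Pan,(Callithrix,Bacillus,Klebsiella)),(Anopheles,Bombus)),Kluyveromyces),((Peromyscus,Musca),Gasterosteus)),Solenopsis),Turdus),Apis).
Branch lengths along that path: 5 + 1 + 9 + 6 + 2 + 9 + 4 + 8 + 3 + 9 + 3 = 59.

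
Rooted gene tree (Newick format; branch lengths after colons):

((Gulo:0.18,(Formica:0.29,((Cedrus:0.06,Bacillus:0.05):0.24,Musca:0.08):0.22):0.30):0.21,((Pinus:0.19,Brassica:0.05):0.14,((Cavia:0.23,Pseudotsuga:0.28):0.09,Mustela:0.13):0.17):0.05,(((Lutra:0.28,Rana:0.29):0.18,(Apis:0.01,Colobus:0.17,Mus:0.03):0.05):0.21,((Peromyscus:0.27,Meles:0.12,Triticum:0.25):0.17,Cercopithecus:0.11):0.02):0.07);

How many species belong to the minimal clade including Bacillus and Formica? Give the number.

The MRCA of Bacillus and Formica is the node subtending (Formica,((Cedrus,Bacillus),Musca)).
That clade contains 4 terminal taxa: Bacillus, Cedrus, Formica, Musca.

4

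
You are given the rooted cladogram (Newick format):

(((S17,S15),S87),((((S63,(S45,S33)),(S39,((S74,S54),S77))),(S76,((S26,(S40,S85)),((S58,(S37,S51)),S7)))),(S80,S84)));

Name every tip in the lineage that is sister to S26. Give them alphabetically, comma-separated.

S26 attaches to the tree at the node subtending (S26,(S40,S85)).
The other lineage descending from that same node — the sister group — is (S40,S85); its 2 tips in alphabetical order are the answer.

S40, S85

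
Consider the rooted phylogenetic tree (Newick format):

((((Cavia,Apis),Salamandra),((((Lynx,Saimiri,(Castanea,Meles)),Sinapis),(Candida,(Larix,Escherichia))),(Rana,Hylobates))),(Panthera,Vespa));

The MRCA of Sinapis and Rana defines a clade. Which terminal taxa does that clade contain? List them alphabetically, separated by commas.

Candida, Castanea, Escherichia, Hylobates, Larix, Lynx, Meles, Rana, Saimiri, Sinapis

Tracing Sinapis: it sits inside ((Lynx,Saimiri,(Castanea,Meles)),Sinapis).
Tracing Rana: it sits inside (Rana,Hylobates).
The smallest clade enclosing both is ((((Lynx,Saimiri,(Castanea,Meles)),Sinapis),(Candida,(Larix,Escherichia))),(Rana,Hylobates)); the answer is its 10 terminal taxa in alphabetical order.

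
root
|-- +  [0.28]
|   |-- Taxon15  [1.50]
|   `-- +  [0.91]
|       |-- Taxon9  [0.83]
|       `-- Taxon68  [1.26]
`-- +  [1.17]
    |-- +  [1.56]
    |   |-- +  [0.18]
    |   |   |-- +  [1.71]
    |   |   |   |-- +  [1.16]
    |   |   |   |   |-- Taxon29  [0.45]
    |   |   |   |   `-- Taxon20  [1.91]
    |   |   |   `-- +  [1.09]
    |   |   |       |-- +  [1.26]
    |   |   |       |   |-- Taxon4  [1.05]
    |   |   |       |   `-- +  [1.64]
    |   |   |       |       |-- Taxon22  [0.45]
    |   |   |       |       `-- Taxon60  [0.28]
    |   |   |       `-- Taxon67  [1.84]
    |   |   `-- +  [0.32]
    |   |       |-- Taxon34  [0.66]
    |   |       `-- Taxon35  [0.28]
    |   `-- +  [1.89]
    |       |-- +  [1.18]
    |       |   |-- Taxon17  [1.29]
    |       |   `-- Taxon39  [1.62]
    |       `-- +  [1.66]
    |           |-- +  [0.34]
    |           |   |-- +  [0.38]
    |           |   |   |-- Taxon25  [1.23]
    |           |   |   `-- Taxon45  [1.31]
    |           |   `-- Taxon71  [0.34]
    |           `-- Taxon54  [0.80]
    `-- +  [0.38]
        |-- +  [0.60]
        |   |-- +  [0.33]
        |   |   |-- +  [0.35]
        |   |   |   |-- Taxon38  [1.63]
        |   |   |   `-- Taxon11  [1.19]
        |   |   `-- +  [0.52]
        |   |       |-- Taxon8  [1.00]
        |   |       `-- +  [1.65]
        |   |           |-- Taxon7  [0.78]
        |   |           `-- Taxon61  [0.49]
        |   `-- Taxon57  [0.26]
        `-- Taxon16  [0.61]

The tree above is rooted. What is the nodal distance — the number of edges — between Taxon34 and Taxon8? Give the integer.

The MRCA of Taxon34 and Taxon8 is the node subtending (((((Taxon29,Taxon20),((Taxon4,(Taxon22,Taxon60)),Taxon67)),(Taxon34,Taxon35)),((Taxon17,Taxon39),(((Taxon25,Taxon45),Taxon71),Taxon54))),((((Taxon38,Taxon11),(Taxon8,(Taxon7,Taxon61))),Taxon57),Taxon16)).
From Taxon34 up to that node: 4 branches. From Taxon8 up to the same node: 5 branches. Total: 4 + 5 = 9.

9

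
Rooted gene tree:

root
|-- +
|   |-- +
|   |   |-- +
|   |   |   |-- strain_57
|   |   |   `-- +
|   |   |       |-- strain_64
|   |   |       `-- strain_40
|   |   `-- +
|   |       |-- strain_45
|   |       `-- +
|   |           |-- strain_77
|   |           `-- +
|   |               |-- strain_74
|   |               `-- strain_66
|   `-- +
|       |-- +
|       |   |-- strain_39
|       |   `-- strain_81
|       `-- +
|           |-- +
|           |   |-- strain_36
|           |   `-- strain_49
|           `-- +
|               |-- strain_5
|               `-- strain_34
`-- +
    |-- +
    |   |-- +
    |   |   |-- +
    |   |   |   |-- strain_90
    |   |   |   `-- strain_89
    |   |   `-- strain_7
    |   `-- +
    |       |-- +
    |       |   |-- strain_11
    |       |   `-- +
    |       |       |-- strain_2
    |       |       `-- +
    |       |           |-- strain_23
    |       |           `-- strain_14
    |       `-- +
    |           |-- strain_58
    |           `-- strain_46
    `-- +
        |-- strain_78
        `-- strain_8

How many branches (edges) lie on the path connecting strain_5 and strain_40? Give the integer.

The MRCA of strain_5 and strain_40 is the node subtending (((strain_57,(strain_64,strain_40)),(strain_45,(strain_77,(strain_74,strain_66)))),((strain_39,strain_81),((strain_36,strain_49),(strain_5,strain_34)))).
From strain_5 up to that node: 4 branches. From strain_40 up to the same node: 4 branches. Total: 4 + 4 = 8.

8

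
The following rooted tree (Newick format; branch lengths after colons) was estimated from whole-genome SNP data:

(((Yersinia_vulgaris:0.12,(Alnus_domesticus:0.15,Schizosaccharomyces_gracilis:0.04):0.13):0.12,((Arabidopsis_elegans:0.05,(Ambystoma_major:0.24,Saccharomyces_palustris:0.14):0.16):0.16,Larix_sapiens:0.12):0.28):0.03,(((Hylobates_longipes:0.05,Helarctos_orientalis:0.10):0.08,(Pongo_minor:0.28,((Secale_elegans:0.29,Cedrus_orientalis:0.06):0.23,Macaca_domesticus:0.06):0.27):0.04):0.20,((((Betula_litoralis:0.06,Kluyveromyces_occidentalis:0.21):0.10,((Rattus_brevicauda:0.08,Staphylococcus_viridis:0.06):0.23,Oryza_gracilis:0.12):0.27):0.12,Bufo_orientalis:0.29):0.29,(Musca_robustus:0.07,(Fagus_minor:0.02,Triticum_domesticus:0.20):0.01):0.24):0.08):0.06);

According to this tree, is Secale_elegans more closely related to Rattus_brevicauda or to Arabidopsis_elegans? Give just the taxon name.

Rattus_brevicauda

The MRCA of Secale_elegans and Rattus_brevicauda subtends (((Hylobates_longipes,Helarctos_orientalis),(Pongo_minor,((Secale_elegans,Cedrus_orientalis),Macaca_domesticus))),((((Betula_litoralis,Kluyveromyces_occidentalis),((Rattus_brevicauda,Staphylococcus_viridis),Oryza_gracilis)),Bufo_orientalis),(Musca_robustus,(Fagus_minor,Triticum_domesticus)))) (15 taxa).
The MRCA of Secale_elegans and Arabidopsis_elegans is the root, subtending the entire tree (22 taxa).
The first is nested inside the second, so Secale_elegans shares a more recent common ancestor with Rattus_brevicauda.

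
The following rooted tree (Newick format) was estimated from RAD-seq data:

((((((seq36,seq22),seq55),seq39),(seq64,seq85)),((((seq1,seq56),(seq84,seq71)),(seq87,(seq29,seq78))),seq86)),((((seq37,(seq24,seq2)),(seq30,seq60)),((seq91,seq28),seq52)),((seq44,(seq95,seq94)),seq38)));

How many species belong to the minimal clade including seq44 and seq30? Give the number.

12

The MRCA of seq44 and seq30 is the node subtending ((((seq37,(seq24,seq2)),(seq30,seq60)),((seq91,seq28),seq52)),((seq44,(seq95,seq94)),seq38)).
That clade contains 12 terminal taxa: seq2, seq24, seq28, seq30, seq37, seq38, seq44, seq52, seq60, seq91, seq94, seq95.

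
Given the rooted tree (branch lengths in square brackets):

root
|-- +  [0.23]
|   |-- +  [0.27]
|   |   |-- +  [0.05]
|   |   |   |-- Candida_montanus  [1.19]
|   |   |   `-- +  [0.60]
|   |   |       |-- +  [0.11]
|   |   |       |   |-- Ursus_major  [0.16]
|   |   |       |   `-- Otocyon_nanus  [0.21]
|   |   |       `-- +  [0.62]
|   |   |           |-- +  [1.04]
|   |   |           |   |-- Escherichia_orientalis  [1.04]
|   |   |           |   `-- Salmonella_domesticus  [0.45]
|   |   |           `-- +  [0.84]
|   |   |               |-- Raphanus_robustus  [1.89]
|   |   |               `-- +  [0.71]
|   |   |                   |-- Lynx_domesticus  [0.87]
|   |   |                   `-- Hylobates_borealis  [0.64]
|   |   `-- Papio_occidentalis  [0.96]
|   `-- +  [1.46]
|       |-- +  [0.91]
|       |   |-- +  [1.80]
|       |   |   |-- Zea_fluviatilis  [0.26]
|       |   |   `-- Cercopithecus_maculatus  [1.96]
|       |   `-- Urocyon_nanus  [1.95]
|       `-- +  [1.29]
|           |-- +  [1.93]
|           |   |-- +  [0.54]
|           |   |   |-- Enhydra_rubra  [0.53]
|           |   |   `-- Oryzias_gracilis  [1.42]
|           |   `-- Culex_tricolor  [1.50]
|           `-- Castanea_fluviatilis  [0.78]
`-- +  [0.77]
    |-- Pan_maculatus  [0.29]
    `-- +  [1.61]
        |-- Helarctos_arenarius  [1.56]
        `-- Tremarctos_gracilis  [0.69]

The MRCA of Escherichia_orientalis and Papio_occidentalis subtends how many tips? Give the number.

9

The MRCA of Escherichia_orientalis and Papio_occidentalis is the node subtending ((Candida_montanus,((Ursus_major,Otocyon_nanus),((Escherichia_orientalis,Salmonella_domesticus),(Raphanus_robustus,(Lynx_domesticus,Hylobates_borealis))))),Papio_occidentalis).
That clade contains 9 terminal taxa: Candida_montanus, Escherichia_orientalis, Hylobates_borealis, Lynx_domesticus, Otocyon_nanus, Papio_occidentalis, Raphanus_robustus, Salmonella_domesticus, Ursus_major.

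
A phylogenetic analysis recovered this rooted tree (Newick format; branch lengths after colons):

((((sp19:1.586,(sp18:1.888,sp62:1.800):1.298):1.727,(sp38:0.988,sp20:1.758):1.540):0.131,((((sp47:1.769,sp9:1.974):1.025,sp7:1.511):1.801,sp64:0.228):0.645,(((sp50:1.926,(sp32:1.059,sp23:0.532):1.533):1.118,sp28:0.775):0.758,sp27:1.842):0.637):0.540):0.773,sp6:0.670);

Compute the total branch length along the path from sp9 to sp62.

The path runs sp9 → … → MRCA → … → sp62; the MRCA is the node subtending (((sp19,(sp18,sp62)),(sp38,sp20)),((((sp47,sp9),sp7),sp64),(((sp50,(sp32,sp23)),sp28),sp27))).
Branch lengths along that path: 1.974 + 1.025 + 1.801 + 0.645 + 0.540 + 0.131 + 1.727 + 1.298 + 1.800 = 10.941.

10.941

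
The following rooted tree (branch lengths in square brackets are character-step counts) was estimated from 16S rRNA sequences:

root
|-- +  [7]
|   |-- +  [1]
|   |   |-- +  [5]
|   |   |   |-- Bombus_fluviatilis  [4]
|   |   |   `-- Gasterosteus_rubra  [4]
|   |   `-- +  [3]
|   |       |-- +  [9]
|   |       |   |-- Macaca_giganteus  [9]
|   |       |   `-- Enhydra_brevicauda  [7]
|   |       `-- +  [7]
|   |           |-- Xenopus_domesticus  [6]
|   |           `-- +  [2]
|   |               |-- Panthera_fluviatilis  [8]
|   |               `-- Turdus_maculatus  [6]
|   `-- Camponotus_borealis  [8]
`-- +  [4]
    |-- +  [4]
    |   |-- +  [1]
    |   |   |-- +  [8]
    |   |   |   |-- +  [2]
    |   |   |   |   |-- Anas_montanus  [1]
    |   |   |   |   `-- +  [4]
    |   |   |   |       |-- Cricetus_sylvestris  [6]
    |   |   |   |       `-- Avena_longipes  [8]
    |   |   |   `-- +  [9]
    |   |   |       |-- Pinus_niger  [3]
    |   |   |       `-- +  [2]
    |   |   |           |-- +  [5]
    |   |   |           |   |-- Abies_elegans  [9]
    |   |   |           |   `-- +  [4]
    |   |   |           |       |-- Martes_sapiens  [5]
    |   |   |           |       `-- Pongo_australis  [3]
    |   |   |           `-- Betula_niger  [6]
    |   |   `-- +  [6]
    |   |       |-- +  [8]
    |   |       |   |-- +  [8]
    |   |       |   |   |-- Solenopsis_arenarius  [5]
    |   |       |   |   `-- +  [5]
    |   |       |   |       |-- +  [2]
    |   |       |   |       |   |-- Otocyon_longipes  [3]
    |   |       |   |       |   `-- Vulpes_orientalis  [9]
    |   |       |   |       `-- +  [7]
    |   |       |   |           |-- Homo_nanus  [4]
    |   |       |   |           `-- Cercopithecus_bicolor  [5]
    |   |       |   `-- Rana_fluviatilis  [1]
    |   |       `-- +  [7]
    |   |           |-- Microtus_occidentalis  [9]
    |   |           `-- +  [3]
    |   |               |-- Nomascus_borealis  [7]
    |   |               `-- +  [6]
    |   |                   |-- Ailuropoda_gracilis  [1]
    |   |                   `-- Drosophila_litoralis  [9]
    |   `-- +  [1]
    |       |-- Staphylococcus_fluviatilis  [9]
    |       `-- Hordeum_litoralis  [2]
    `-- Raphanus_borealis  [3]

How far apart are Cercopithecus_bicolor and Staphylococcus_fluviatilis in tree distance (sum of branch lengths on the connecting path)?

The path runs Cercopithecus_bicolor → … → MRCA → … → Staphylococcus_fluviatilis; the MRCA is the node subtending ((((Anas_montanus,(Cricetus_sylvestris,Avena_longipes)),(Pinus_niger,((Abies_elegans,(Martes_sapiens,Pongo_australis)),Betula_niger))),(((Solenopsis_arenarius,((Otocyon_longipes,Vulpes_orientalis),(Homo_nanus,Cercopithecus_bicolor))),Rana_fluviatilis),(Microtus_occidentalis,(Nomascus_borealis,(Ailuropoda_gracilis,Drosophila_litoralis))))),(Staphylococcus_fluviatilis,Hordeum_litoralis)).
Branch lengths along that path: 5 + 7 + 5 + 8 + 8 + 6 + 1 + 1 + 9 = 50.

50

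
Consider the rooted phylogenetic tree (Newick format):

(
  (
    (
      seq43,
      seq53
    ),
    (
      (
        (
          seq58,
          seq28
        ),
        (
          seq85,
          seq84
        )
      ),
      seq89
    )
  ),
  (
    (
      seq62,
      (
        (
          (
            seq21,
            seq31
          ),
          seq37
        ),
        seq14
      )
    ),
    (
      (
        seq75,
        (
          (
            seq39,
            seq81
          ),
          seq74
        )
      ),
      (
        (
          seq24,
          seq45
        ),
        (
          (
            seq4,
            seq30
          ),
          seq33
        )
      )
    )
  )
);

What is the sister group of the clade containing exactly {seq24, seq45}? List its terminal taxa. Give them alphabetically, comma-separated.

The clade containing exactly {seq24, seq45} attaches to the tree at the node subtending ((seq24,seq45),((seq4,seq30),seq33)).
The other lineage descending from that same node — the sister group — is ((seq4,seq30),seq33); its 3 tips in alphabetical order are the answer.

seq30, seq33, seq4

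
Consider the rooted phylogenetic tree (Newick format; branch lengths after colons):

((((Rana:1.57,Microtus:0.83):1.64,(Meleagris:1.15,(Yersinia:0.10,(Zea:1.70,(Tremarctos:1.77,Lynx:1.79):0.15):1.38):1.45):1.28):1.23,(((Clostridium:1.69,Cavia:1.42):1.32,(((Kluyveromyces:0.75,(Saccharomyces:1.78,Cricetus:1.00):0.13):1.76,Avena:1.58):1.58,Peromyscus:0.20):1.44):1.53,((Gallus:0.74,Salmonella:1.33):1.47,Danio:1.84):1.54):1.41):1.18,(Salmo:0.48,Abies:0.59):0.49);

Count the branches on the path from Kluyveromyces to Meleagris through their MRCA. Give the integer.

The MRCA of Kluyveromyces and Meleagris is the node subtending (((Rana,Microtus),(Meleagris,(Yersinia,(Zea,(Tremarctos,Lynx))))),(((Clostridium,Cavia),(((Kluyveromyces,(Saccharomyces,Cricetus)),Avena),Peromyscus)),((Gallus,Salmonella),Danio))).
From Kluyveromyces up to that node: 6 branches. From Meleagris up to the same node: 3 branches. Total: 6 + 3 = 9.

9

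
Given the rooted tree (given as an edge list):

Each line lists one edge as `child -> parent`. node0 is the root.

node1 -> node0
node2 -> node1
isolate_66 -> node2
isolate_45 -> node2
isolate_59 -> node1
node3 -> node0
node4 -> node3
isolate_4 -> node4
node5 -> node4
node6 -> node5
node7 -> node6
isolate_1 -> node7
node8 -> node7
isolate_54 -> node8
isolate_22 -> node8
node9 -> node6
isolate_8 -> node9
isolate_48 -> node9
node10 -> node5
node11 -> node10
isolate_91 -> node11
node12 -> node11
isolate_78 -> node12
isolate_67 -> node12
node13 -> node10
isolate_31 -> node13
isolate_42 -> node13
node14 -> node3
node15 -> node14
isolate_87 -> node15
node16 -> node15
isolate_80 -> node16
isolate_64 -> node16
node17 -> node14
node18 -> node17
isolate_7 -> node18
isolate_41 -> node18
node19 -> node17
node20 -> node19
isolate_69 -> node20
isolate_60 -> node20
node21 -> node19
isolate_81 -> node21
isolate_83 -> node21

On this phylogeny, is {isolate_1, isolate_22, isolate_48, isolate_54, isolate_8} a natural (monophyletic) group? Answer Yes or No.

Yes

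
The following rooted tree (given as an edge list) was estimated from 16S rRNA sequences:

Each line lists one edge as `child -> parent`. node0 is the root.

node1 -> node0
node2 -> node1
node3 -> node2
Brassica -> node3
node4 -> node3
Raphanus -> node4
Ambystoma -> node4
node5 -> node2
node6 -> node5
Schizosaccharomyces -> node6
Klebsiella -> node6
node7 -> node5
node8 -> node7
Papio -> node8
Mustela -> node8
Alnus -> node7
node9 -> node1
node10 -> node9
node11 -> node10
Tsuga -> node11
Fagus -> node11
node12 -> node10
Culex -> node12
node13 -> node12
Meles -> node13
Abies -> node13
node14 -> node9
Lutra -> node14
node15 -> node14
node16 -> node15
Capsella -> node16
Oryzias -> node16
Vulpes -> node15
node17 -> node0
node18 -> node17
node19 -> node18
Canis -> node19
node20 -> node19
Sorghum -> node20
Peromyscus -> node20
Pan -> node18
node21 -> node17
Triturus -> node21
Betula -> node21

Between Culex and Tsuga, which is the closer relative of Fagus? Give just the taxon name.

The MRCA of Fagus and Tsuga subtends (Tsuga,Fagus) (2 taxa).
The MRCA of Fagus and Culex subtends ((Tsuga,Fagus),(Culex,(Meles,Abies))) (5 taxa).
The first is nested inside the second, so Fagus shares a more recent common ancestor with Tsuga.

Tsuga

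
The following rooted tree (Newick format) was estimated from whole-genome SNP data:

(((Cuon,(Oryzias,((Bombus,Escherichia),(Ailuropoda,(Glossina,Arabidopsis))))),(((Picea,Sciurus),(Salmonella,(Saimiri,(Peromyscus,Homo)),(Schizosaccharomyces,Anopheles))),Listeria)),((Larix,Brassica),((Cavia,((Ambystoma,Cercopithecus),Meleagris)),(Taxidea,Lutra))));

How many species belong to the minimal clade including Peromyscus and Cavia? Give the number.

24

The MRCA of Peromyscus and Cavia is the root, so the clade is the entire tree.
That clade contains 24 terminal taxa: Ailuropoda, Ambystoma, Anopheles, Arabidopsis, Bombus, Brassica, Cavia, Cercopithecus, Cuon, Escherichia, Glossina, Homo, Larix, Listeria, Lutra, Meleagris, Oryzias, Peromyscus, Picea, Saimiri, Salmonella, Schizosaccharomyces, Sciurus, Taxidea.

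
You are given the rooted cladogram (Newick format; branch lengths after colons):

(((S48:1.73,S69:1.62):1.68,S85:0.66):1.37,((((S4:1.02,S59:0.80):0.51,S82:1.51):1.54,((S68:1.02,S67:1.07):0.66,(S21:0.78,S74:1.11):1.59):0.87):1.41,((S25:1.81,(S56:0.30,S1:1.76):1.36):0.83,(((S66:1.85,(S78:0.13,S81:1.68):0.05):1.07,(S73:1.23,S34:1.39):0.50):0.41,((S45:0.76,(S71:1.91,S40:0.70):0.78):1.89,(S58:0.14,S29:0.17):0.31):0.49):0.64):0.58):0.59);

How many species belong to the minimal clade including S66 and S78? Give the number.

The MRCA of S66 and S78 is the node subtending (S66,(S78,S81)).
That clade contains 3 terminal taxa: S66, S78, S81.

3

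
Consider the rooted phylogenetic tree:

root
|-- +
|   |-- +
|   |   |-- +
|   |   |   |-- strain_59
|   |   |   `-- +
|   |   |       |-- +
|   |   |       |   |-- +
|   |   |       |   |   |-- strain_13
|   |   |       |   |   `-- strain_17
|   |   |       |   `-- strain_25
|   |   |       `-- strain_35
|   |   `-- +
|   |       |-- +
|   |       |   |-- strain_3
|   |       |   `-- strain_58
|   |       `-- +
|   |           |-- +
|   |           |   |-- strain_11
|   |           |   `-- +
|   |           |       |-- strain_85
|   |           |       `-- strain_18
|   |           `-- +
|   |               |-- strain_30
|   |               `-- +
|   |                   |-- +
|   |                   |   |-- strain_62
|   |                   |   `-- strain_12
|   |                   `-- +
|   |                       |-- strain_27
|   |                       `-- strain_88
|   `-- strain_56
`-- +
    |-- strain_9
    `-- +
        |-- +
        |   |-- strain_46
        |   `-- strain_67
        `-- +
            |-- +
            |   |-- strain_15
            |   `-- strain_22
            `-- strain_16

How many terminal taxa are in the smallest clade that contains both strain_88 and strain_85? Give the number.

8

The MRCA of strain_88 and strain_85 is the node subtending ((strain_11,(strain_85,strain_18)),(strain_30,((strain_62,strain_12),(strain_27,strain_88)))).
That clade contains 8 terminal taxa: strain_11, strain_12, strain_18, strain_27, strain_30, strain_62, strain_85, strain_88.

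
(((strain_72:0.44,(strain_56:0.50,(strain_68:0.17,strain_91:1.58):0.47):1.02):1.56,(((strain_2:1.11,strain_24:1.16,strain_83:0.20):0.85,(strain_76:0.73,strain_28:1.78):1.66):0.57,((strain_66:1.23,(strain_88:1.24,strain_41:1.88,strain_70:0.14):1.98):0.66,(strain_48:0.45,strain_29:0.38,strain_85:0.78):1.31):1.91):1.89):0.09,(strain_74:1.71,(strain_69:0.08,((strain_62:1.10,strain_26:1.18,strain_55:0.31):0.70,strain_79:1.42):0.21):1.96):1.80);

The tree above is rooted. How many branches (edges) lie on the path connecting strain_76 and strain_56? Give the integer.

7

The MRCA of strain_76 and strain_56 is the node subtending ((strain_72,(strain_56,(strain_68,strain_91))),(((strain_2,strain_24,strain_83),(strain_76,strain_28)),((strain_66,(strain_88,strain_41,strain_70)),(strain_48,strain_29,strain_85)))).
From strain_76 up to that node: 4 branches. From strain_56 up to the same node: 3 branches. Total: 4 + 3 = 7.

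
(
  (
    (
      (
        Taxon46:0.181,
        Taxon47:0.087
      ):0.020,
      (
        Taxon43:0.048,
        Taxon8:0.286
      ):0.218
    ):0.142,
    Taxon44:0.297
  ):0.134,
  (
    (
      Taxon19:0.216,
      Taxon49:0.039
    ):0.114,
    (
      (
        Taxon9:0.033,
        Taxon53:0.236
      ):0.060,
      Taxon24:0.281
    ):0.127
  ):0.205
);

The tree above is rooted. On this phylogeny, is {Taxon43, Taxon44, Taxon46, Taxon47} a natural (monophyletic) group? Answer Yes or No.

No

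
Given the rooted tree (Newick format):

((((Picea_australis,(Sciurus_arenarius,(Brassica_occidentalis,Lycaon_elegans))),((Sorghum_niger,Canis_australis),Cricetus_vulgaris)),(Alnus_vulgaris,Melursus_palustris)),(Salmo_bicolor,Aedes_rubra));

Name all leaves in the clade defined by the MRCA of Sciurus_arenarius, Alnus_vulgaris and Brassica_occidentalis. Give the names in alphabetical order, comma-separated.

Tracing Sciurus_arenarius: it sits inside (Sciurus_arenarius,(Brassica_occidentalis,Lycaon_elegans)).
Tracing Alnus_vulgaris: it sits inside (Alnus_vulgaris,Melursus_palustris).
Tracing Brassica_occidentalis: it sits inside (Brassica_occidentalis,Lycaon_elegans).
The smallest clade enclosing all 3 is (((Picea_australis,(Sciurus_arenarius,(Brassica_occidentalis,Lycaon_elegans))),((Sorghum_niger,Canis_australis),Cricetus_vulgaris)),(Alnus_vulgaris,Melursus_palustris)); the answer is its 9 terminal taxa in alphabetical order.

Alnus_vulgaris, Brassica_occidentalis, Canis_australis, Cricetus_vulgaris, Lycaon_elegans, Melursus_palustris, Picea_australis, Sciurus_arenarius, Sorghum_niger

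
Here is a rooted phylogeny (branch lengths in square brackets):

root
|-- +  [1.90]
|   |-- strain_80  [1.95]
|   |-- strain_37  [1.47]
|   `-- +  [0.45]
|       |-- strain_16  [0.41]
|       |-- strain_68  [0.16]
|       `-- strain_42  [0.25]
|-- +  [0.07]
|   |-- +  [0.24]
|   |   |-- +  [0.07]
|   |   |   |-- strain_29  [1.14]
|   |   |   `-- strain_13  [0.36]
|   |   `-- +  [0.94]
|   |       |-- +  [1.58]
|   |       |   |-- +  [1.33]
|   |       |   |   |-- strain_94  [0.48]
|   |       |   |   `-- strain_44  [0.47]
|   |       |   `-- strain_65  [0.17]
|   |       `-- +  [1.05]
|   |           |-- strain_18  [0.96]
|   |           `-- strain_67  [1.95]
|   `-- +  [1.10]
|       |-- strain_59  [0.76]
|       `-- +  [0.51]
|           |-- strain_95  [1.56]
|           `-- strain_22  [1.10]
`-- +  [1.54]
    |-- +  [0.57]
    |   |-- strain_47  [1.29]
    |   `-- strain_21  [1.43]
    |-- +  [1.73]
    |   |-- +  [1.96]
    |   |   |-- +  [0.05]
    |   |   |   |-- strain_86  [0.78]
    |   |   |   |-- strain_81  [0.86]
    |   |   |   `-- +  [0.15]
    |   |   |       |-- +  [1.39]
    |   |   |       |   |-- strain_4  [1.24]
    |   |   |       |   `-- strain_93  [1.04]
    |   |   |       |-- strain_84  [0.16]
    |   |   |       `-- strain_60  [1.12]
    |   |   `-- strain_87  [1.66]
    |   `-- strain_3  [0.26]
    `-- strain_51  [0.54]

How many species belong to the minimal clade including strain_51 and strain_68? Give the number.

26

The MRCA of strain_51 and strain_68 is the root, so the clade is the entire tree.
That clade contains 26 terminal taxa: strain_13, strain_16, strain_18, strain_21, strain_22, strain_29, strain_3, strain_37, strain_4, strain_42, strain_44, strain_47, strain_51, strain_59, strain_60, strain_65, strain_67, strain_68, strain_80, strain_81, strain_84, strain_86, strain_87, strain_93, strain_94, strain_95.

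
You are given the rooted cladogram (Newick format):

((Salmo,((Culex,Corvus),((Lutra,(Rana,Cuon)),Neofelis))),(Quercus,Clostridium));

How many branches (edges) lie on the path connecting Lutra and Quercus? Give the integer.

7

The MRCA of Lutra and Quercus is the root of the tree.
From Lutra up to that node: 5 branches. From Quercus up to the same node: 2 branches. Total: 5 + 2 = 7.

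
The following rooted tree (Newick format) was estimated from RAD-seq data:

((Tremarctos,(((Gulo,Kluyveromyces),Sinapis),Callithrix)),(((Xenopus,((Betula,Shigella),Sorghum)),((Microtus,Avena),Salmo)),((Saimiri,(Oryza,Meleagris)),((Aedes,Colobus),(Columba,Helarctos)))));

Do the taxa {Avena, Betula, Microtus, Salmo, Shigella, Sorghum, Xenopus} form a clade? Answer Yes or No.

The most recent common ancestor of these taxa subtends ((Xenopus,((Betula,Shigella),Sorghum)),((Microtus,Avena),Salmo)).
That clade has exactly 7 tips — every listed taxon and nothing else — so the group is monophyletic.

Yes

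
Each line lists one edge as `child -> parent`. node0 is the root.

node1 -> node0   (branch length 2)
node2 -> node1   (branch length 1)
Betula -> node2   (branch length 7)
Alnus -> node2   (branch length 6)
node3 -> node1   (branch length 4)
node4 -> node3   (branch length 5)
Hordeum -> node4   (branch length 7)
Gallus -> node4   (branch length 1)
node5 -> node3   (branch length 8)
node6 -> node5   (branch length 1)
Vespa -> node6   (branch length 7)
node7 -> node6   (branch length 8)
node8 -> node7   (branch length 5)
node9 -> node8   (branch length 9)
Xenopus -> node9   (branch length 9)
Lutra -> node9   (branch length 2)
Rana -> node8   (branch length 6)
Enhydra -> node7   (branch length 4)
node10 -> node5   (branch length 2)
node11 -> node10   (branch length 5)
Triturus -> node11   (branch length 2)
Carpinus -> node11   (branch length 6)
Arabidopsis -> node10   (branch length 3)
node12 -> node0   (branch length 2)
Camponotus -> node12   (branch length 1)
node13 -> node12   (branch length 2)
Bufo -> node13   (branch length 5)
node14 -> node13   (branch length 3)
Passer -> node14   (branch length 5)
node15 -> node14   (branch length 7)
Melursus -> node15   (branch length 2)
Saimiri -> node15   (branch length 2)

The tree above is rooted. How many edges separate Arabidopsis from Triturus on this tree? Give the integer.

The MRCA of Arabidopsis and Triturus is the node subtending ((Triturus,Carpinus),Arabidopsis).
From Arabidopsis up to that node: 1 branch. From Triturus up to the same node: 2 branches. Total: 1 + 2 = 3.

3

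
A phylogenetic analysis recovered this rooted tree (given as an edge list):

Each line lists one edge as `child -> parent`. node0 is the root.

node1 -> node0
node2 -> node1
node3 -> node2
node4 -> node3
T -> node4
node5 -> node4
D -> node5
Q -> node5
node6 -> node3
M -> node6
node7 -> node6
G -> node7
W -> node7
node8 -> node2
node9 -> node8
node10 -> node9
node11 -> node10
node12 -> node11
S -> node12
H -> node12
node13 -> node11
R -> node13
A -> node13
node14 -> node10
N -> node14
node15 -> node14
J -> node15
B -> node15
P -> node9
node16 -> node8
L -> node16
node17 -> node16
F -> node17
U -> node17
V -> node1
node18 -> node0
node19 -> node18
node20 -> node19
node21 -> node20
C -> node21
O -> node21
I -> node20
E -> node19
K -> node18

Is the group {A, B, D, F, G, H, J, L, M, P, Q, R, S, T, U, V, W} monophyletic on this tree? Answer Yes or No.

No

The MRCA of the listed taxa subtends ((((T,(D,Q)),(M,(G,W))),(((((S,H),(R,A)),(N,(J,B))),P),(L,(F,U)))),V).
That clade also contains N, which is not in the proposed group, so the group is not monophyletic.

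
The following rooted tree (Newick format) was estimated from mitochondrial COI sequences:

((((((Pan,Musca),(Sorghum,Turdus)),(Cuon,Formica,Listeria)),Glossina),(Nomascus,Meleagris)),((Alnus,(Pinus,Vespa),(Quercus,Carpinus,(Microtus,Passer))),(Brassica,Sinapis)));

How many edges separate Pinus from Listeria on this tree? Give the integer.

The MRCA of Pinus and Listeria is the root of the tree.
From Pinus up to that node: 4 branches. From Listeria up to the same node: 5 branches. Total: 4 + 5 = 9.

9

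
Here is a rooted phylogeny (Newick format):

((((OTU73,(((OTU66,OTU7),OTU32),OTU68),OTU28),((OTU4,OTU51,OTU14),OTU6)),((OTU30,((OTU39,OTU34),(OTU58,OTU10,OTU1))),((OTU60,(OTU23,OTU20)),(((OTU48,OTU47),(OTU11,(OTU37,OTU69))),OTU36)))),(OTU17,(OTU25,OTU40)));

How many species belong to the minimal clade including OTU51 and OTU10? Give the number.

The MRCA of OTU51 and OTU10 is the node subtending (((OTU73,(((OTU66,OTU7),OTU32),OTU68),OTU28),((OTU4,OTU51,OTU14),OTU6)),((OTU30,((OTU39,OTU34),(OTU58,OTU10,OTU1))),((OTU60,(OTU23,OTU20)),(((OTU48,OTU47),(OTU11,(OTU37,OTU69))),OTU36)))).
That clade contains 25 terminal taxa: OTU1, OTU10, OTU11, OTU14, OTU20, OTU23, OTU28, OTU30, OTU32, OTU34, OTU36, OTU37, OTU39, OTU4, OTU47, OTU48, OTU51, OTU58, OTU6, OTU60, OTU66, OTU68, OTU69, OTU7, OTU73.

25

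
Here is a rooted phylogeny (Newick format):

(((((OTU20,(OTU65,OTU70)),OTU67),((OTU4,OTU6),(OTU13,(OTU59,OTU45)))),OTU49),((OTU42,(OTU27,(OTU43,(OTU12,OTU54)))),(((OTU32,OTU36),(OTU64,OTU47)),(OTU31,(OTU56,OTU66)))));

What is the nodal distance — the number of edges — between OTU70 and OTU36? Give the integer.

The MRCA of OTU70 and OTU36 is the root of the tree.
From OTU70 up to that node: 6 branches. From OTU36 up to the same node: 5 branches. Total: 6 + 5 = 11.

11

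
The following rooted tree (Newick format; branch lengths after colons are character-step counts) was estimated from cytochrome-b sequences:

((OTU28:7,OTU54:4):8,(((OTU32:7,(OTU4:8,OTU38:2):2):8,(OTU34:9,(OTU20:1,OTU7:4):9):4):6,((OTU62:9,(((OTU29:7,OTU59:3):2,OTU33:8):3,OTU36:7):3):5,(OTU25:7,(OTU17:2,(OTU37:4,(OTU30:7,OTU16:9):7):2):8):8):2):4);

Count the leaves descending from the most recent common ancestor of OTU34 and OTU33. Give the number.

The MRCA of OTU34 and OTU33 is the node subtending (((OTU32,(OTU4,OTU38)),(OTU34,(OTU20,OTU7))),((OTU62,(((OTU29,OTU59),OTU33),OTU36)),(OTU25,(OTU17,(OTU37,(OTU30,OTU16)))))).
That clade contains 16 terminal taxa: OTU16, OTU17, OTU20, OTU25, OTU29, OTU30, OTU32, OTU33, OTU34, OTU36, OTU37, OTU38, OTU4, OTU59, OTU62, OTU7.

16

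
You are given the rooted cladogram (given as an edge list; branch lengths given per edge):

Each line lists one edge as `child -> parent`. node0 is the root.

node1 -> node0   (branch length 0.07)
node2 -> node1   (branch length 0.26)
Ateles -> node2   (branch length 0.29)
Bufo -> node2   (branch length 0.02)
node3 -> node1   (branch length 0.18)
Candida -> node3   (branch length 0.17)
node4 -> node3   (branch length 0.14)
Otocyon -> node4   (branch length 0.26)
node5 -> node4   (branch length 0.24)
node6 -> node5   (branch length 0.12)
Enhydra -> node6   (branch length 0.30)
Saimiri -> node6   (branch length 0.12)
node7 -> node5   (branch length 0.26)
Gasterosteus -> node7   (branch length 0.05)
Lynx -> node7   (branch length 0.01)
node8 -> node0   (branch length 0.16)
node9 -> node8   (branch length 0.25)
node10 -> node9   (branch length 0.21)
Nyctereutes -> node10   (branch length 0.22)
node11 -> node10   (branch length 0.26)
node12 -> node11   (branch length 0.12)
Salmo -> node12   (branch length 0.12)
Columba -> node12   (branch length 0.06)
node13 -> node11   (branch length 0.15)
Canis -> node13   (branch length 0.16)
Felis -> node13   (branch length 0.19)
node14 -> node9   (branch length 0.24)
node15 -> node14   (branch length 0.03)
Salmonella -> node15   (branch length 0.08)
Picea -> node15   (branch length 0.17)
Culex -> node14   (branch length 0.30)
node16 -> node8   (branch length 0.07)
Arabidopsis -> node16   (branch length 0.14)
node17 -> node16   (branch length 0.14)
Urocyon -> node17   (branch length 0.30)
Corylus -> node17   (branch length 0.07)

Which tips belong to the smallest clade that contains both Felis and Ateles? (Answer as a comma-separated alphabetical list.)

Tracing Felis: it sits inside (Canis,Felis).
Tracing Ateles: it sits inside (Ateles,Bufo).
The smallest clade enclosing both is the whole tree (their MRCA is the root), so the answer is all 19 tips in alphabetical order.

Arabidopsis, Ateles, Bufo, Candida, Canis, Columba, Corylus, Culex, Enhydra, Felis, Gasterosteus, Lynx, Nyctereutes, Otocyon, Picea, Saimiri, Salmo, Salmonella, Urocyon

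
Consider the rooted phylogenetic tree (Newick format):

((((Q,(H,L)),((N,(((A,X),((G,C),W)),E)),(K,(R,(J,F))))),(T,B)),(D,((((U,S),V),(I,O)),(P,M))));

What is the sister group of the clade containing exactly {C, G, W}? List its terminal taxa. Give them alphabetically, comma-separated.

A, X

The clade containing exactly {C, G, W} attaches to the tree at the node subtending ((A,X),((G,C),W)).
The other lineage descending from that same node — the sister group — is (A,X); its 2 tips in alphabetical order are the answer.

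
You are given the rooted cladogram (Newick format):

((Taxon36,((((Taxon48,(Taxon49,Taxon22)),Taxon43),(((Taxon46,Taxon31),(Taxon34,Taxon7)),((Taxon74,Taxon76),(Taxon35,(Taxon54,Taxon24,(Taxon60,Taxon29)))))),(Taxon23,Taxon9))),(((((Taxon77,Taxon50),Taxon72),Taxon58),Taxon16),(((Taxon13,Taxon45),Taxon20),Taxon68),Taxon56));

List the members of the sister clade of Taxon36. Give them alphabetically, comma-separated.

Taxon22, Taxon23, Taxon24, Taxon29, Taxon31, Taxon34, Taxon35, Taxon43, Taxon46, Taxon48, Taxon49, Taxon54, Taxon60, Taxon7, Taxon74, Taxon76, Taxon9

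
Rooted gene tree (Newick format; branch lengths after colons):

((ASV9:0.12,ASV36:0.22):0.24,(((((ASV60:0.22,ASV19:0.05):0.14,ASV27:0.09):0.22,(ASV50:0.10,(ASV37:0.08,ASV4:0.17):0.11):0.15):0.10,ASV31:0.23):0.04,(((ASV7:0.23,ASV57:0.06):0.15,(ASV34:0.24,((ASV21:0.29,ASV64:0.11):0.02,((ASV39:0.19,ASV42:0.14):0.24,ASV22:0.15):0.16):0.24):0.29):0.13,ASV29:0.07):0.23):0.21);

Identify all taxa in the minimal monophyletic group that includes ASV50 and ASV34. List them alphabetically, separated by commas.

ASV19, ASV21, ASV22, ASV27, ASV29, ASV31, ASV34, ASV37, ASV39, ASV4, ASV42, ASV50, ASV57, ASV60, ASV64, ASV7

Tracing ASV50: it sits inside (ASV50,(ASV37,ASV4)).
Tracing ASV34: it sits inside (ASV34,((ASV21,ASV64),((ASV39,ASV42),ASV22))).
The smallest clade enclosing both is (((((ASV60,ASV19),ASV27),(ASV50,(ASV37,ASV4))),ASV31),(((ASV7,ASV57),(ASV34,((ASV21,ASV64),((ASV39,ASV42),ASV22)))),ASV29)); the answer is its 16 terminal taxa in alphabetical order.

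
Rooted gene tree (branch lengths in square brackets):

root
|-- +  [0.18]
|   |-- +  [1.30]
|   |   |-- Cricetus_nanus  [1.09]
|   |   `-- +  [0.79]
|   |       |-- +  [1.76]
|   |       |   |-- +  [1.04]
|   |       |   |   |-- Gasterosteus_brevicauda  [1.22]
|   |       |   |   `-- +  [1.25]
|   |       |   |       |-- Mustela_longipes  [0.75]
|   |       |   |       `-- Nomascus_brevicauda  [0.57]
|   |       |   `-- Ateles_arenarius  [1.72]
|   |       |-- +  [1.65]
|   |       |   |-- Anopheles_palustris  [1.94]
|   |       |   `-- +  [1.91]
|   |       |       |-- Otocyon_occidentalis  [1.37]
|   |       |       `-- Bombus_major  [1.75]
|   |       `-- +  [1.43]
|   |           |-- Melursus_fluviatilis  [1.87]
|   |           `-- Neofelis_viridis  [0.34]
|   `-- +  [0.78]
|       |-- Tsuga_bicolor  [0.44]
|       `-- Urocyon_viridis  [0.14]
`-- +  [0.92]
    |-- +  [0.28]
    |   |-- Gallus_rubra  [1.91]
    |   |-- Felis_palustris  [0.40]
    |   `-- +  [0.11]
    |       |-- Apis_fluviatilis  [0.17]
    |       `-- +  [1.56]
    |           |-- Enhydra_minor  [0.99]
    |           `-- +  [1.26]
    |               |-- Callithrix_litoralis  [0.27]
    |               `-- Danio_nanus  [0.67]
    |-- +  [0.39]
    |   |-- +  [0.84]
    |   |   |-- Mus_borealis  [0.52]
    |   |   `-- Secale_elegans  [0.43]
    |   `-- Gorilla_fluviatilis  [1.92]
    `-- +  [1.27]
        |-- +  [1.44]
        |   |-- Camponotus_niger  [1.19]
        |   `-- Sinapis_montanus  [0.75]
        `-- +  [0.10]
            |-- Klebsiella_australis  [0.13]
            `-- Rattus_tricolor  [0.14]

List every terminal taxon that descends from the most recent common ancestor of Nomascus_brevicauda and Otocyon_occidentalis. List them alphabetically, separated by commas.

Anopheles_palustris, Ateles_arenarius, Bombus_major, Gasterosteus_brevicauda, Melursus_fluviatilis, Mustela_longipes, Neofelis_viridis, Nomascus_brevicauda, Otocyon_occidentalis

Tracing Nomascus_brevicauda: it sits inside (Mustela_longipes,Nomascus_brevicauda).
Tracing Otocyon_occidentalis: it sits inside (Otocyon_occidentalis,Bombus_major).
The smallest clade enclosing both is (((Gasterosteus_brevicauda,(Mustela_longipes,Nomascus_brevicauda)),Ateles_arenarius),(Anopheles_palustris,(Otocyon_occidentalis,Bombus_major)),(Melursus_fluviatilis,Neofelis_viridis)); the answer is its 9 terminal taxa in alphabetical order.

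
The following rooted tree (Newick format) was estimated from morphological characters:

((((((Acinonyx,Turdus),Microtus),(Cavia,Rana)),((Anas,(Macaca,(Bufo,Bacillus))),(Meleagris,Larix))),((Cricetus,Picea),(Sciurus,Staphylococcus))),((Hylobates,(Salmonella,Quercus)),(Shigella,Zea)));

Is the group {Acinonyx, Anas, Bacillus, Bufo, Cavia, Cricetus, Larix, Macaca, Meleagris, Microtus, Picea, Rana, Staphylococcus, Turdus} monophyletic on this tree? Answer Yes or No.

No

The MRCA of the listed taxa subtends (((((Acinonyx,Turdus),Microtus),(Cavia,Rana)),((Anas,(Macaca,(Bufo,Bacillus))),(Meleagris,Larix))),((Cricetus,Picea),(Sciurus,Staphylococcus))).
That clade also contains Sciurus, which is not in the proposed group, so the group is not monophyletic.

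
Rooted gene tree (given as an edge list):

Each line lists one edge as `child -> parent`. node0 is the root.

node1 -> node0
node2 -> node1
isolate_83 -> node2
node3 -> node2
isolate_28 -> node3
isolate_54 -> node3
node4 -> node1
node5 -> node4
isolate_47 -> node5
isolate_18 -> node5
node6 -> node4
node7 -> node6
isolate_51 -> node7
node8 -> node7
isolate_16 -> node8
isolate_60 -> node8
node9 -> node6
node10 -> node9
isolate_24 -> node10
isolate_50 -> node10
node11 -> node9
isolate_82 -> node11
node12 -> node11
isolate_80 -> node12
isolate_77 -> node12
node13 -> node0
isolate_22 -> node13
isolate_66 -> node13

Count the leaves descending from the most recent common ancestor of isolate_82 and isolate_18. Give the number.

10

The MRCA of isolate_82 and isolate_18 is the node subtending ((isolate_47,isolate_18),((isolate_51,(isolate_16,isolate_60)),((isolate_24,isolate_50),(isolate_82,(isolate_80,isolate_77))))).
That clade contains 10 terminal taxa: isolate_16, isolate_18, isolate_24, isolate_47, isolate_50, isolate_51, isolate_60, isolate_77, isolate_80, isolate_82.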